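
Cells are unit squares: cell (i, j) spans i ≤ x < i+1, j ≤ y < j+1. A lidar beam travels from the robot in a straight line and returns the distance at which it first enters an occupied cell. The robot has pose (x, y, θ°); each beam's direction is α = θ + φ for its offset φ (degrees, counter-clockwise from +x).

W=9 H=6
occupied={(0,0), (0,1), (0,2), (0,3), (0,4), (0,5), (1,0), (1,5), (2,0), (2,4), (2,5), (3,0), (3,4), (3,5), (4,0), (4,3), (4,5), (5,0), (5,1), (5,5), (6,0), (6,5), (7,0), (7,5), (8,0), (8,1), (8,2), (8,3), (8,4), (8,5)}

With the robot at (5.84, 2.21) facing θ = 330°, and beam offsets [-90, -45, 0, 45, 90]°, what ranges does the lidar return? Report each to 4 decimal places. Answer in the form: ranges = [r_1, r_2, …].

ranges = [0.2425, 0.2174, 2.4200, 2.2362, 3.2216]

beam 1: φ=-90°, α=240°
  dir = (cos 240°, sin 240°) = (-0.5000, -0.8660); from cell (5,2)
  next x-line at t=1.6800, next y-line at t=0.2425; Δt_x=2.0000, Δt_y=1.1547
    y: enter (5,1) at t=0.2425 ← occupied
  → r_1 = 0.2425
beam 2: φ=-45°, α=285°
  dir = (cos 285°, sin 285°) = (0.2588, -0.9659); from cell (5,2)
  next x-line at t=0.6182, next y-line at t=0.2174; Δt_x=3.8637, Δt_y=1.0353
    y: enter (5,1) at t=0.2174 ← occupied
  → r_2 = 0.2174
beam 3: φ=0°, α=330°
  dir = (cos 330°, sin 330°) = (0.8660, -0.5000); from cell (5,2)
  next x-line at t=0.1848, next y-line at t=0.4200; Δt_x=1.1547, Δt_y=2.0000
    x: enter (6,2) at t=0.1848
    y: enter (6,1) at t=0.4200
    x: enter (7,1) at t=1.3395
    y: enter (7,0) at t=2.4200 ← occupied
  → r_3 = 2.4200
beam 4: φ=45°, α=15°
  dir = (cos 15°, sin 15°) = (0.9659, 0.2588); from cell (5,2)
  next x-line at t=0.1656, next y-line at t=3.0523; Δt_x=1.0353, Δt_y=3.8637
    x: enter (6,2) at t=0.1656
    x: enter (7,2) at t=1.2009
    x: enter (8,2) at t=2.2362 ← occupied
  → r_4 = 2.2362
beam 5: φ=90°, α=60°
  dir = (cos 60°, sin 60°) = (0.5000, 0.8660); from cell (5,2)
  next x-line at t=0.3200, next y-line at t=0.9122; Δt_x=2.0000, Δt_y=1.1547
    x: enter (6,2) at t=0.3200
    y: enter (6,3) at t=0.9122
    y: enter (6,4) at t=2.0669
    x: enter (7,4) at t=2.3200
    y: enter (7,5) at t=3.2216 ← occupied
  → r_5 = 3.2216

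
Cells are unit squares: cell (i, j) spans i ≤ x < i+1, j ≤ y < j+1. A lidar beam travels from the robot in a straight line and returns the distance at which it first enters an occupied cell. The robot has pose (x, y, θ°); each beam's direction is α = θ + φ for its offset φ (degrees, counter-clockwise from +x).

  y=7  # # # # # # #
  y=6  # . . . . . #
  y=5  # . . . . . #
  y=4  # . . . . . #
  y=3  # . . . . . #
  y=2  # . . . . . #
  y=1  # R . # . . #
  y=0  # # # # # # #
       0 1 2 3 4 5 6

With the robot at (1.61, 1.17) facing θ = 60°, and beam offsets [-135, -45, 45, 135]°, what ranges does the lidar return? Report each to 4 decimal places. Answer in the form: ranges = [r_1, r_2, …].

beam 1: φ=-135°, α=285°
  direction (0.2588, -0.9659); cell (1,1); t to first gridline: x 1.5068, y 0.1760 (then +3.8637 / +1.0353)
    (1,0) via y @ 0.1760  # hit
  → r_1 = 0.1760
beam 2: φ=-45°, α=15°
  direction (0.9659, 0.2588); cell (1,1); t to first gridline: x 0.4038, y 3.2069 (then +1.0353 / +3.8637)
    (2,1) via x @ 0.4038
    (3,1) via x @ 1.4390  # hit
  → r_2 = 1.4390
beam 3: φ=45°, α=105°
  direction (-0.2588, 0.9659); cell (1,1); t to first gridline: x 2.3569, y 0.8593 (then +3.8637 / +1.0353)
    (1,2) via y @ 0.8593
    (1,3) via y @ 1.8946
    (0,3) via x @ 2.3569  # hit
  → r_3 = 2.3569
beam 4: φ=135°, α=195°
  direction (-0.9659, -0.2588); cell (1,1); t to first gridline: x 0.6315, y 0.6568 (then +1.0353 / +3.8637)
    (0,1) via x @ 0.6315  # hit
  → r_4 = 0.6315

ranges = [0.1760, 1.4390, 2.3569, 0.6315]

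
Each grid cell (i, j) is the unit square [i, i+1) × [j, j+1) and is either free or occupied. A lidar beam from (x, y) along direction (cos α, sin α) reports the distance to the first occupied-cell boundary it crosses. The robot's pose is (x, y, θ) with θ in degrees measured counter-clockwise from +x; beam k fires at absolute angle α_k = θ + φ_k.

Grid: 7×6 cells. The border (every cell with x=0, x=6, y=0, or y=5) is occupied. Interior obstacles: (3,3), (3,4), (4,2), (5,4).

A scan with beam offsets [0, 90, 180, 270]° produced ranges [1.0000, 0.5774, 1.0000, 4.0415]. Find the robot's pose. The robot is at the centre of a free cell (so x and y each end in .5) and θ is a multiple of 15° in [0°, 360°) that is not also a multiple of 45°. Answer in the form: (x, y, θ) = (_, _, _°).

(x, y, θ) = (3.5, 1.5, 210°)

Candidates: 16 free-cell centres × 16 headings = 256 poses. Raycast each; keep the one whose scan matches to 4 dp.
  (1.5, 1.5, 150°): beam 1 = 0.5774 ≠ 1.0000 ✗
  (2.5, 3.5, 195°): beam 1 = 1.5529 ≠ 1.0000 ✗
  (2.5, 3.5, 30°): beam 1 = 0.5774 ≠ 1.0000 ✗
  (2.5, 3.5, 120°): beam 1 = 1.7321 ≠ 1.0000 ✗
  …
  (3.5, 1.5, 210°): r_1=1.0000, r_2=0.5774, r_3=1.0000, r_4=4.0415 — all match ✓
Only this pose fits every beam.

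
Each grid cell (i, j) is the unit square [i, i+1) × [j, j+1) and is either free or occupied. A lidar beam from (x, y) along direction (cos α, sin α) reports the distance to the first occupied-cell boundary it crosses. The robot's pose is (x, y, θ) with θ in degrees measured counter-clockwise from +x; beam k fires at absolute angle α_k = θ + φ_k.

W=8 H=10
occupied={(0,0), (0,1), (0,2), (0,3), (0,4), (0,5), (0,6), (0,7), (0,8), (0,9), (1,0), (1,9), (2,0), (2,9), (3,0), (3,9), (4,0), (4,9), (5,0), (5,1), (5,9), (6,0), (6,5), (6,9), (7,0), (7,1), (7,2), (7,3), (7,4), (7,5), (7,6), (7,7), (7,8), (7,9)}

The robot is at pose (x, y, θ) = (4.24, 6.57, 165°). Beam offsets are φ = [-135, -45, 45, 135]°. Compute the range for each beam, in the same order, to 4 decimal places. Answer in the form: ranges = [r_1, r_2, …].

ranges = [3.1870, 2.8059, 3.7412, 5.5200]

beam 1: φ=-135°, α=30°
  dir = (cos 30°, sin 30°) = (0.8660, 0.5000); from cell (4,6)
  next x-line at t=0.8776, next y-line at t=0.8600; Δt_x=1.1547, Δt_y=2.0000
    y: enter (4,7) at t=0.8600
    x: enter (5,7) at t=0.8776
    x: enter (6,7) at t=2.0323
    y: enter (6,8) at t=2.8600
    x: enter (7,8) at t=3.1870 ← occupied
  → r_1 = 3.1870
beam 2: φ=-45°, α=120°
  dir = (cos 120°, sin 120°) = (-0.5000, 0.8660); from cell (4,6)
  next x-line at t=0.4800, next y-line at t=0.4965; Δt_x=2.0000, Δt_y=1.1547
    x: enter (3,6) at t=0.4800
    y: enter (3,7) at t=0.4965
    y: enter (3,8) at t=1.6512
    x: enter (2,8) at t=2.4800
    y: enter (2,9) at t=2.8059 ← occupied
  → r_2 = 2.8059
beam 3: φ=45°, α=210°
  dir = (cos 210°, sin 210°) = (-0.8660, -0.5000); from cell (4,6)
  next x-line at t=0.2771, next y-line at t=1.1400; Δt_x=1.1547, Δt_y=2.0000
    x: enter (3,6) at t=0.2771
    y: enter (3,5) at t=1.1400
    x: enter (2,5) at t=1.4318
    x: enter (1,5) at t=2.5865
    y: enter (1,4) at t=3.1400
    x: enter (0,4) at t=3.7412 ← occupied
  → r_3 = 3.7412
beam 4: φ=135°, α=300°
  dir = (cos 300°, sin 300°) = (0.5000, -0.8660); from cell (4,6)
  next x-line at t=1.5200, next y-line at t=0.6582; Δt_x=2.0000, Δt_y=1.1547
    y: enter (4,5) at t=0.6582
    x: enter (5,5) at t=1.5200
    y: enter (5,4) at t=1.8129
    y: enter (5,3) at t=2.9676
    x: enter (6,3) at t=3.5200
    y: enter (6,2) at t=4.1223
    y: enter (6,1) at t=5.2770
    x: enter (7,1) at t=5.5200 ← occupied
  → r_4 = 5.5200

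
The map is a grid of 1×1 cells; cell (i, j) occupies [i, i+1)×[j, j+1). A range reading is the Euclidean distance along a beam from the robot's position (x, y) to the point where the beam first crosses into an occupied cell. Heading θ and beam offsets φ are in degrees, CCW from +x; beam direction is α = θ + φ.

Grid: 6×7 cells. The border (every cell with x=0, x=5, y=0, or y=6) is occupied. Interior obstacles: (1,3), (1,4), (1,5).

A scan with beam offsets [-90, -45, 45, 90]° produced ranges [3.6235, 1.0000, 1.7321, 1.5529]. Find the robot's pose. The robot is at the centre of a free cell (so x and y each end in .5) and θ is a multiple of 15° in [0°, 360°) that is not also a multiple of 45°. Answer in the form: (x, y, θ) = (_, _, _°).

(x, y, θ) = (2.5, 2.5, 165°)

Candidates: 17 free-cell centres × 16 headings = 272 poses. Raycast each; keep the one whose scan matches to 4 dp.
  (3.5, 4.5, 165°): beam 1 = 1.5529 ≠ 3.6235 ✗
  (4.5, 3.5, 30°): beam 1 = 1.0000 ≠ 3.6235 ✗
  (2.5, 1.5, 75°): beam 1 = 1.9319 ≠ 3.6235 ✗
  (2.5, 1.5, 330°): beam 1 = 0.5774 ≠ 3.6235 ✗
  (3.5, 2.5, 210°): beam 1 = 3.0000 ≠ 3.6235 ✗
  …
  (2.5, 2.5, 165°): r_1=3.6235, r_2=1.0000, r_3=1.7321, r_4=1.5529 — all match ✓
No second candidate reproduces the full scan.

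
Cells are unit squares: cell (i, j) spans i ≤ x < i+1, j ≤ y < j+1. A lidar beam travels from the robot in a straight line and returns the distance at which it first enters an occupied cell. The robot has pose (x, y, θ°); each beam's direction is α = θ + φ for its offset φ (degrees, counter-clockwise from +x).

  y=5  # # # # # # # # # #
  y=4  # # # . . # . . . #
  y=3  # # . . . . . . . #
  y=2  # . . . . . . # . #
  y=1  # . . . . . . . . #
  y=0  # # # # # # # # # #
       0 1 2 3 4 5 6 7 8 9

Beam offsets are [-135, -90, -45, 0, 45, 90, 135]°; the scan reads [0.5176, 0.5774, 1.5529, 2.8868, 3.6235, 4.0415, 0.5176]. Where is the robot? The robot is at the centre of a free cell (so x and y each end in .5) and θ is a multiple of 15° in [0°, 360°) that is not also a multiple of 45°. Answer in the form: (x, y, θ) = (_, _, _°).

(x, y, θ) = (4.5, 4.5, 210°)

Enumerate (i+0.5, j+0.5, θ) over the 27 free cells and 16 admissible headings. For each, cast all 7 beams and compare to the given ranges.
  (1.5, 2.5, 120°): beam 1 = 5.7956 ≠ 0.5176 ✗
  (6.5, 4.5, 105°): beam 1 = 2.8868 ≠ 0.5176 ✗
  (4.5, 2.5, 60°): beam 1 = 1.5529 ≠ 0.5176 ✗
  (6.5, 3.5, 120°): beam 1 = 2.5882 ≠ 0.5176 ✗
  …
  (4.5, 4.5, 210°): r_1=0.5176, r_2=0.5774, r_3=1.5529, r_4=2.8868, r_5=3.6235, r_6=4.0415, r_7=0.5176 — all match ✓
No second candidate reproduces the full scan.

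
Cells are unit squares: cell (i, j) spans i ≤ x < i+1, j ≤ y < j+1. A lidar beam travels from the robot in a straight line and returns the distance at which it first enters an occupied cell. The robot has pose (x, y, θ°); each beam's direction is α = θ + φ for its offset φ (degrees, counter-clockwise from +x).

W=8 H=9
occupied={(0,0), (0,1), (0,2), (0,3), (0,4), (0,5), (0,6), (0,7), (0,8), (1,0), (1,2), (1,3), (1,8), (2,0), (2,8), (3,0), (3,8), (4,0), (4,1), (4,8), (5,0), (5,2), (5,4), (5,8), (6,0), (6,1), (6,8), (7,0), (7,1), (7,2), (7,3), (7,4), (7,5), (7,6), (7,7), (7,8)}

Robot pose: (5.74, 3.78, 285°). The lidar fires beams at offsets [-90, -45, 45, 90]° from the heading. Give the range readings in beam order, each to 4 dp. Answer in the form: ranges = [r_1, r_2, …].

ranges = [3.8719, 0.9007, 1.4549, 1.3044]

beam 1: φ=-90°, α=195°
  cosα=-0.9659 sinα=-0.2588 | (5,3) | tMaxX 0.7661 tMaxY 3.0137 | tΔX 1.0353 tΔY 3.8637
    t=0.7661 [x] (4,3)
    t=1.8014 [x] (3,3)
    t=2.8367 [x] (2,3)
    t=3.0137 [y] (2,2)
    t=3.8719 [x] (1,2) — stop
  → r_1 = 3.8719
beam 2: φ=-45°, α=240°
  cosα=-0.5000 sinα=-0.8660 | (5,3) | tMaxX 1.4800 tMaxY 0.9007 | tΔX 2.0000 tΔY 1.1547
    t=0.9007 [y] (5,2) — stop
  → r_2 = 0.9007
beam 3: φ=45°, α=330°
  cosα=0.8660 sinα=-0.5000 | (5,3) | tMaxX 0.3002 tMaxY 1.5600 | tΔX 1.1547 tΔY 2.0000
    t=0.3002 [x] (6,3)
    t=1.4549 [x] (7,3) — stop
  → r_3 = 1.4549
beam 4: φ=90°, α=15°
  cosα=0.9659 sinα=0.2588 | (5,3) | tMaxX 0.2692 tMaxY 0.8500 | tΔX 1.0353 tΔY 3.8637
    t=0.2692 [x] (6,3)
    t=0.8500 [y] (6,4)
    t=1.3044 [x] (7,4) — stop
  → r_4 = 1.3044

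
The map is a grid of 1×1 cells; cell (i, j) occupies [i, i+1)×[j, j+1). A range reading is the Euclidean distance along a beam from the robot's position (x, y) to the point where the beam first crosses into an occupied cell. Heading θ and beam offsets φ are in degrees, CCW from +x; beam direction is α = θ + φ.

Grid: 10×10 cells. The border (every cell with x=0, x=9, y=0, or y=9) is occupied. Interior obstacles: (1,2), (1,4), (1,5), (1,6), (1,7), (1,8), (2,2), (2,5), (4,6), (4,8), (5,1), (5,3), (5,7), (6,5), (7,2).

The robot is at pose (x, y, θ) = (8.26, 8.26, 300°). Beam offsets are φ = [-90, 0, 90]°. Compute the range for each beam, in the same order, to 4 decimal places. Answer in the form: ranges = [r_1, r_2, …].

beam 1: φ=-90°, α=210°
  dir = (cos 210°, sin 210°) = (-0.8660, -0.5000); from cell (8,8)
  next x-line at t=0.3002, next y-line at t=0.5200; Δt_x=1.1547, Δt_y=2.0000
    x: enter (7,8) at t=0.3002
    y: enter (7,7) at t=0.5200
    x: enter (6,7) at t=1.4549
    y: enter (6,6) at t=2.5200
    x: enter (5,6) at t=2.6096
    x: enter (4,6) at t=3.7643 ← occupied
  → r_1 = 3.7643
beam 2: φ=0°, α=300°
  dir = (cos 300°, sin 300°) = (0.5000, -0.8660); from cell (8,8)
  next x-line at t=1.4800, next y-line at t=0.3002; Δt_x=2.0000, Δt_y=1.1547
    y: enter (8,7) at t=0.3002
    y: enter (8,6) at t=1.4549
    x: enter (9,6) at t=1.4800 ← occupied
  → r_2 = 1.4800
beam 3: φ=90°, α=30°
  dir = (cos 30°, sin 30°) = (0.8660, 0.5000); from cell (8,8)
  next x-line at t=0.8545, next y-line at t=1.4800; Δt_x=1.1547, Δt_y=2.0000
    x: enter (9,8) at t=0.8545 ← occupied
  → r_3 = 0.8545

ranges = [3.7643, 1.4800, 0.8545]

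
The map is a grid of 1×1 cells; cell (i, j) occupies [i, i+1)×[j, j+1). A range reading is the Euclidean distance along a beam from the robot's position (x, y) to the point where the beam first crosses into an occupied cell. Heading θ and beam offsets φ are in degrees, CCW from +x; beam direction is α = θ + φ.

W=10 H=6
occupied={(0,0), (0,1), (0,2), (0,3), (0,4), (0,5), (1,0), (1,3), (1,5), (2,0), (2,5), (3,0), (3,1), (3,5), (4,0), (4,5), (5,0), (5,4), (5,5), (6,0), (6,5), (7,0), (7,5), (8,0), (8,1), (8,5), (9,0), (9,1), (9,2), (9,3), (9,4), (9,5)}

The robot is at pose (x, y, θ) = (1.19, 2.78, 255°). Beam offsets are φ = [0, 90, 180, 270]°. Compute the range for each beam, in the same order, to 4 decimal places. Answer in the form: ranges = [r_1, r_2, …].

beam 1: φ=0°, α=255°
  d=(-0.2588,-0.9659)  start (1,2)  tX=0.7341 tY=0.8075  stride 1/|dx|=3.8637 1/|dy|=1.0353
    cross x-line → (0,2), t=0.7341 (wall)
  → r_1 = 0.7341
beam 2: φ=90°, α=345°
  d=(0.9659,-0.2588)  start (1,2)  tX=0.8386 tY=3.0137  stride 1/|dx|=1.0353 1/|dy|=3.8637
    cross x-line → (2,2), t=0.8386
    cross x-line → (3,2), t=1.8738
    cross x-line → (4,2), t=2.9091
    cross y-line → (4,1), t=3.0137
    cross x-line → (5,1), t=3.9444
    cross x-line → (6,1), t=4.9797
    cross x-line → (7,1), t=6.0150
    cross y-line → (7,0), t=6.8774 (wall)
  → r_2 = 6.8774
beam 3: φ=180°, α=75°
  d=(0.2588,0.9659)  start (1,2)  tX=3.1296 tY=0.2278  stride 1/|dx|=3.8637 1/|dy|=1.0353
    cross y-line → (1,3), t=0.2278 (wall)
  → r_3 = 0.2278
beam 4: φ=270°, α=165°
  d=(-0.9659,0.2588)  start (1,2)  tX=0.1967 tY=0.8500  stride 1/|dx|=1.0353 1/|dy|=3.8637
    cross x-line → (0,2), t=0.1967 (wall)
  → r_4 = 0.1967

ranges = [0.7341, 6.8774, 0.2278, 0.1967]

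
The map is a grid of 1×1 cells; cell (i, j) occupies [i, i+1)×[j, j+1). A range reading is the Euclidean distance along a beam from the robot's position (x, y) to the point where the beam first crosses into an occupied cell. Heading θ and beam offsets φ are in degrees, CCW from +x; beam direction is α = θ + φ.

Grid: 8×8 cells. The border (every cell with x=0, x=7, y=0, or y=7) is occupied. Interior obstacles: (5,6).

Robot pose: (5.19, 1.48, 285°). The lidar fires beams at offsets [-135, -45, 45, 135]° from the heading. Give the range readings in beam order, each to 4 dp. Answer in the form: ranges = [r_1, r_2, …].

ranges = [4.8382, 0.5543, 0.9600, 3.6200]

beam 1: φ=-135°, α=150°
  dir = (cos 150°, sin 150°) = (-0.8660, 0.5000); from cell (5,1)
  next x-line at t=0.2194, next y-line at t=1.0400; Δt_x=1.1547, Δt_y=2.0000
    x: enter (4,1) at t=0.2194
    y: enter (4,2) at t=1.0400
    x: enter (3,2) at t=1.3741
    x: enter (2,2) at t=2.5288
    y: enter (2,3) at t=3.0400
    x: enter (1,3) at t=3.6835
    x: enter (0,3) at t=4.8382 ← occupied
  → r_1 = 4.8382
beam 2: φ=-45°, α=240°
  dir = (cos 240°, sin 240°) = (-0.5000, -0.8660); from cell (5,1)
  next x-line at t=0.3800, next y-line at t=0.5543; Δt_x=2.0000, Δt_y=1.1547
    x: enter (4,1) at t=0.3800
    y: enter (4,0) at t=0.5543 ← occupied
  → r_2 = 0.5543
beam 3: φ=45°, α=330°
  dir = (cos 330°, sin 330°) = (0.8660, -0.5000); from cell (5,1)
  next x-line at t=0.9353, next y-line at t=0.9600; Δt_x=1.1547, Δt_y=2.0000
    x: enter (6,1) at t=0.9353
    y: enter (6,0) at t=0.9600 ← occupied
  → r_3 = 0.9600
beam 4: φ=135°, α=60°
  dir = (cos 60°, sin 60°) = (0.5000, 0.8660); from cell (5,1)
  next x-line at t=1.6200, next y-line at t=0.6004; Δt_x=2.0000, Δt_y=1.1547
    y: enter (5,2) at t=0.6004
    x: enter (6,2) at t=1.6200
    y: enter (6,3) at t=1.7551
    y: enter (6,4) at t=2.9098
    x: enter (7,4) at t=3.6200 ← occupied
  → r_4 = 3.6200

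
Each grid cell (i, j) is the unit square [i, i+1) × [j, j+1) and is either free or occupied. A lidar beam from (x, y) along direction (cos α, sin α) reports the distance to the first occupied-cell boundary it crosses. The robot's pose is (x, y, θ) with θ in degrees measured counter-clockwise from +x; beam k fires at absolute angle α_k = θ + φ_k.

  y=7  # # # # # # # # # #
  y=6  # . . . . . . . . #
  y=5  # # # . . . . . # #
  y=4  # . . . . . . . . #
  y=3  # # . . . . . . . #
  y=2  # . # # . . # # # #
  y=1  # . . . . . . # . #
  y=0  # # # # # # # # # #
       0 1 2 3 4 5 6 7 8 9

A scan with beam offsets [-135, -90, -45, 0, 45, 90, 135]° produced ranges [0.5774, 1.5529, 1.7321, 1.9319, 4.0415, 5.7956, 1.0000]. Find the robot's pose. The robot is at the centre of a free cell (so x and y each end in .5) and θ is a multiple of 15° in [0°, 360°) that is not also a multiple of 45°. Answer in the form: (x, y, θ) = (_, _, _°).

Candidates: 38 free-cell centres × 16 headings = 608 poses. Raycast each; keep the one whose scan matches to 4 dp.
  (5.5, 1.5, 60°): beam 1 = 0.5176 ≠ 0.5774 ✗
  (8.5, 3.5, 300°): beam 1 = 5.7956 ≠ 0.5774 ✗
  (3.5, 6.5, 75°): beam 1 = 5.0000 ≠ 0.5774 ✗
  …
  (7.5, 3.5, 75°): r_1=0.5774, r_2=1.5529, r_3=1.7321, r_4=1.9319, r_5=4.0415, r_6=5.7956, r_7=1.0000 — all match ✓
Only this pose fits every beam.

(x, y, θ) = (7.5, 3.5, 75°)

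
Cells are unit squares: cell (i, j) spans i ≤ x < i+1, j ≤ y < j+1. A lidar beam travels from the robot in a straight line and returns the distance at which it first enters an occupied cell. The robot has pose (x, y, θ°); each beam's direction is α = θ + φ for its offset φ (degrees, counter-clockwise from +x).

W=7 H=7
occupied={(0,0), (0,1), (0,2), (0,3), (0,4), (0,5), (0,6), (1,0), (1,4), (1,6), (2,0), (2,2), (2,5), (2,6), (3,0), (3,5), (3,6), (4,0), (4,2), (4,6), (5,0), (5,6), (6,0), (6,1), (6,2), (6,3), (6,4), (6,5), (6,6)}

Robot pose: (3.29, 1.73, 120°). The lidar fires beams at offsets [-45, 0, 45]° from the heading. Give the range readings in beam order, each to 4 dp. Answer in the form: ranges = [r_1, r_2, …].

ranges = [4.4206, 0.5800, 1.0432]

beam 1: φ=-45°, α=75°
  dir = (cos 75°, sin 75°) = (0.2588, 0.9659); from cell (3,1)
  next x-line at t=2.7432, next y-line at t=0.2795; Δt_x=3.8637, Δt_y=1.0353
    y: enter (3,2) at t=0.2795
    y: enter (3,3) at t=1.3148
    y: enter (3,4) at t=2.3501
    x: enter (4,4) at t=2.7432
    y: enter (4,5) at t=3.3854
    y: enter (4,6) at t=4.4206 ← occupied
  → r_1 = 4.4206
beam 2: φ=0°, α=120°
  dir = (cos 120°, sin 120°) = (-0.5000, 0.8660); from cell (3,1)
  next x-line at t=0.5800, next y-line at t=0.3118; Δt_x=2.0000, Δt_y=1.1547
    y: enter (3,2) at t=0.3118
    x: enter (2,2) at t=0.5800 ← occupied
  → r_2 = 0.5800
beam 3: φ=45°, α=165°
  dir = (cos 165°, sin 165°) = (-0.9659, 0.2588); from cell (3,1)
  next x-line at t=0.3002, next y-line at t=1.0432; Δt_x=1.0353, Δt_y=3.8637
    x: enter (2,1) at t=0.3002
    y: enter (2,2) at t=1.0432 ← occupied
  → r_3 = 1.0432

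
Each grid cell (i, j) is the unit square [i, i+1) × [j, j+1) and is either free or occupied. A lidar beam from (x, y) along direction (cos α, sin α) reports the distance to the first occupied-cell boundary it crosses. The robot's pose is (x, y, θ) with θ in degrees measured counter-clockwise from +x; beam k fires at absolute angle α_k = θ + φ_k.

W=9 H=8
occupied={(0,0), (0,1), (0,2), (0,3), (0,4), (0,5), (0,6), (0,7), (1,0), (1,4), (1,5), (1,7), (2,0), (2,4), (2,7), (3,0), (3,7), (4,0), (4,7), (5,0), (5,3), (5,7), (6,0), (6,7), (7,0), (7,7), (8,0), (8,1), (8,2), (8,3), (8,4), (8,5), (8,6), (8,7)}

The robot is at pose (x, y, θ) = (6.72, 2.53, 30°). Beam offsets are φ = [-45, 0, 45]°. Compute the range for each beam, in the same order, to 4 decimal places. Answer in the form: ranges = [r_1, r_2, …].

beam 1: φ=-45°, α=345°
  cosα=0.9659 sinα=-0.2588 | (6,2) | tMaxX 0.2899 tMaxY 2.0478 | tΔX 1.0353 tΔY 3.8637
    t=0.2899 [x] (7,2)
    t=1.3252 [x] (8,2) — stop
  → r_1 = 1.3252
beam 2: φ=0°, α=30°
  cosα=0.8660 sinα=0.5000 | (6,2) | tMaxX 0.3233 tMaxY 0.9400 | tΔX 1.1547 tΔY 2.0000
    t=0.3233 [x] (7,2)
    t=0.9400 [y] (7,3)
    t=1.4780 [x] (8,3) — stop
  → r_2 = 1.4780
beam 3: φ=45°, α=75°
  cosα=0.2588 sinα=0.9659 | (6,2) | tMaxX 1.0818 tMaxY 0.4866 | tΔX 3.8637 tΔY 1.0353
    t=0.4866 [y] (6,3)
    t=1.0818 [x] (7,3)
    t=1.5219 [y] (7,4)
    t=2.5571 [y] (7,5)
    t=3.5924 [y] (7,6)
    t=4.6277 [y] (7,7) — stop
  → r_3 = 4.6277

ranges = [1.3252, 1.4780, 4.6277]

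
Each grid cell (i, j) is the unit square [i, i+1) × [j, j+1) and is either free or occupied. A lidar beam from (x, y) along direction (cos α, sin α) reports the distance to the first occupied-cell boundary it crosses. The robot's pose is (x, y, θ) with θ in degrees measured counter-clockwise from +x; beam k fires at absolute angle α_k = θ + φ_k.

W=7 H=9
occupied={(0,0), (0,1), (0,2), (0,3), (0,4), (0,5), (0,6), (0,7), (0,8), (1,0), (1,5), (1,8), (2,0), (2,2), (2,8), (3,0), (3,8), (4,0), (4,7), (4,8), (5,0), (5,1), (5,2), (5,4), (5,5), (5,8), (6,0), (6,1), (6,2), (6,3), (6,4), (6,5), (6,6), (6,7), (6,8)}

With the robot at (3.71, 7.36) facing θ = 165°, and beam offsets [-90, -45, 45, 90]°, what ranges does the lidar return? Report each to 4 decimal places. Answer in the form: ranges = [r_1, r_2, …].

ranges = [0.6626, 0.7390, 2.7200, 4.5138]

beam 1: φ=-90°, α=75°
  d=(0.2588,0.9659)  start (3,7)  tX=1.1205 tY=0.6626  stride 1/|dx|=3.8637 1/|dy|=1.0353
    cross y-line → (3,8), t=0.6626 (wall)
  → r_1 = 0.6626
beam 2: φ=-45°, α=120°
  d=(-0.5000,0.8660)  start (3,7)  tX=1.4200 tY=0.7390  stride 1/|dx|=2.0000 1/|dy|=1.1547
    cross y-line → (3,8), t=0.7390 (wall)
  → r_2 = 0.7390
beam 3: φ=45°, α=210°
  d=(-0.8660,-0.5000)  start (3,7)  tX=0.8198 tY=0.7200  stride 1/|dx|=1.1547 1/|dy|=2.0000
    cross y-line → (3,6), t=0.7200
    cross x-line → (2,6), t=0.8198
    cross x-line → (1,6), t=1.9745
    cross y-line → (1,5), t=2.7200 (wall)
  → r_3 = 2.7200
beam 4: φ=90°, α=255°
  d=(-0.2588,-0.9659)  start (3,7)  tX=2.7432 tY=0.3727  stride 1/|dx|=3.8637 1/|dy|=1.0353
    cross y-line → (3,6), t=0.3727
    cross y-line → (3,5), t=1.4080
    cross y-line → (3,4), t=2.4433
    cross x-line → (2,4), t=2.7432
    cross y-line → (2,3), t=3.4785
    cross y-line → (2,2), t=4.5138 (wall)
  → r_4 = 4.5138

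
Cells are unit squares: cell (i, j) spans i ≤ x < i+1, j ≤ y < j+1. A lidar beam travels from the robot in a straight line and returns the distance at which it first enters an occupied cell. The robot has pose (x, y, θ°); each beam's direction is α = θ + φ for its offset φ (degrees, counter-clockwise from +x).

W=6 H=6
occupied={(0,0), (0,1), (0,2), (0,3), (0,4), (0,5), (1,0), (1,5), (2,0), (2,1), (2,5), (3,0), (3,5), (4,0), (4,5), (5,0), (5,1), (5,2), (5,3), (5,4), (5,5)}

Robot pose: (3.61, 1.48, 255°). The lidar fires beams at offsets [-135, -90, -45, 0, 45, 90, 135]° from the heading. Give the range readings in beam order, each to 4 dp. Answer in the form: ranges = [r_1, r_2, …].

beam 1: φ=-135°, α=120°
  dir = (cos 120°, sin 120°) = (-0.5000, 0.8660); from cell (3,1)
  next x-line at t=1.2200, next y-line at t=0.6004; Δt_x=2.0000, Δt_y=1.1547
    y: enter (3,2) at t=0.6004
    x: enter (2,2) at t=1.2200
    y: enter (2,3) at t=1.7551
    y: enter (2,4) at t=2.9098
    x: enter (1,4) at t=3.2200
    y: enter (1,5) at t=4.0645 ← occupied
  → r_1 = 4.0645
beam 2: φ=-90°, α=165°
  dir = (cos 165°, sin 165°) = (-0.9659, 0.2588); from cell (3,1)
  next x-line at t=0.6315, next y-line at t=2.0091; Δt_x=1.0353, Δt_y=3.8637
    x: enter (2,1) at t=0.6315 ← occupied
  → r_2 = 0.6315
beam 3: φ=-45°, α=210°
  dir = (cos 210°, sin 210°) = (-0.8660, -0.5000); from cell (3,1)
  next x-line at t=0.7044, next y-line at t=0.9600; Δt_x=1.1547, Δt_y=2.0000
    x: enter (2,1) at t=0.7044 ← occupied
  → r_3 = 0.7044
beam 4: φ=0°, α=255°
  dir = (cos 255°, sin 255°) = (-0.2588, -0.9659); from cell (3,1)
  next x-line at t=2.3569, next y-line at t=0.4969; Δt_x=3.8637, Δt_y=1.0353
    y: enter (3,0) at t=0.4969 ← occupied
  → r_4 = 0.4969
beam 5: φ=45°, α=300°
  dir = (cos 300°, sin 300°) = (0.5000, -0.8660); from cell (3,1)
  next x-line at t=0.7800, next y-line at t=0.5543; Δt_x=2.0000, Δt_y=1.1547
    y: enter (3,0) at t=0.5543 ← occupied
  → r_5 = 0.5543
beam 6: φ=90°, α=345°
  dir = (cos 345°, sin 345°) = (0.9659, -0.2588); from cell (3,1)
  next x-line at t=0.4038, next y-line at t=1.8546; Δt_x=1.0353, Δt_y=3.8637
    x: enter (4,1) at t=0.4038
    x: enter (5,1) at t=1.4390 ← occupied
  → r_6 = 1.4390
beam 7: φ=135°, α=30°
  dir = (cos 30°, sin 30°) = (0.8660, 0.5000); from cell (3,1)
  next x-line at t=0.4503, next y-line at t=1.0400; Δt_x=1.1547, Δt_y=2.0000
    x: enter (4,1) at t=0.4503
    y: enter (4,2) at t=1.0400
    x: enter (5,2) at t=1.6050 ← occupied
  → r_7 = 1.6050

ranges = [4.0645, 0.6315, 0.7044, 0.4969, 0.5543, 1.4390, 1.6050]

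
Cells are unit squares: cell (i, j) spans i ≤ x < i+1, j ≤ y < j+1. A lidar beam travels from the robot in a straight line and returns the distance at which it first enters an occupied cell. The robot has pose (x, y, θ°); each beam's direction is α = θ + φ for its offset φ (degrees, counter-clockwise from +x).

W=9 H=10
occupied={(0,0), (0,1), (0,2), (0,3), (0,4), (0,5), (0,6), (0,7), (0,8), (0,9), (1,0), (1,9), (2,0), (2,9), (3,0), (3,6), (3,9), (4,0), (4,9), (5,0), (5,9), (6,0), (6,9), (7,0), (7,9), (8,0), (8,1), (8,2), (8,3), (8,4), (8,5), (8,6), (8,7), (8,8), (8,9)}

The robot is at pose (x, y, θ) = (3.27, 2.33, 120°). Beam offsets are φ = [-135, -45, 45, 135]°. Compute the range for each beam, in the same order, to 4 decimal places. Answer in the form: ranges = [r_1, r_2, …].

ranges = [4.8969, 6.9053, 2.3501, 1.3769]

beam 1: φ=-135°, α=345°
  cosα=0.9659 sinα=-0.2588 | (3,2) | tMaxX 0.7558 tMaxY 1.2750 | tΔX 1.0353 tΔY 3.8637
    t=0.7558 [x] (4,2)
    t=1.2750 [y] (4,1)
    t=1.7910 [x] (5,1)
    t=2.8263 [x] (6,1)
    t=3.8616 [x] (7,1)
    t=4.8969 [x] (8,1) — stop
  → r_1 = 4.8969
beam 2: φ=-45°, α=75°
  cosα=0.2588 sinα=0.9659 | (3,2) | tMaxX 2.8205 tMaxY 0.6936 | tΔX 3.8637 tΔY 1.0353
    t=0.6936 [y] (3,3)
    t=1.7289 [y] (3,4)
    t=2.7642 [y] (3,5)
    t=2.8205 [x] (4,5)
    t=3.7995 [y] (4,6)
    t=4.8347 [y] (4,7)
    t=5.8700 [y] (4,8)
    t=6.6842 [x] (5,8)
    t=6.9053 [y] (5,9) — stop
  → r_2 = 6.9053
beam 3: φ=45°, α=165°
  cosα=-0.9659 sinα=0.2588 | (3,2) | tMaxX 0.2795 tMaxY 2.5887 | tΔX 1.0353 tΔY 3.8637
    t=0.2795 [x] (2,2)
    t=1.3148 [x] (1,2)
    t=2.3501 [x] (0,2) — stop
  → r_3 = 2.3501
beam 4: φ=135°, α=255°
  cosα=-0.2588 sinα=-0.9659 | (3,2) | tMaxX 1.0432 tMaxY 0.3416 | tΔX 3.8637 tΔY 1.0353
    t=0.3416 [y] (3,1)
    t=1.0432 [x] (2,1)
    t=1.3769 [y] (2,0) — stop
  → r_4 = 1.3769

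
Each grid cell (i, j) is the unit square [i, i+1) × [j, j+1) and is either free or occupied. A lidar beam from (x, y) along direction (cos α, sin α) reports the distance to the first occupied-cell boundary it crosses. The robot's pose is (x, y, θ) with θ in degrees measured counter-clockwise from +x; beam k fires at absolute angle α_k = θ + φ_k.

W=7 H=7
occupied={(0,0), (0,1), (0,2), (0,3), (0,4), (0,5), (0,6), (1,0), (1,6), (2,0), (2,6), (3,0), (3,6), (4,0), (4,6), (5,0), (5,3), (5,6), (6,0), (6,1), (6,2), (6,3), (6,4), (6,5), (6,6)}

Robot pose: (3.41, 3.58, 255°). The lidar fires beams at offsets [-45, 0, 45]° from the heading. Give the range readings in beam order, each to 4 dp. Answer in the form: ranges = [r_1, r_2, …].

ranges = [2.7828, 2.6710, 2.9791]

beam 1: φ=-45°, α=210°
  direction (-0.8660, -0.5000); cell (3,3); t to first gridline: x 0.4734, y 1.1600 (then +1.1547 / +2.0000)
    (2,3) via x @ 0.4734
    (2,2) via y @ 1.1600
    (1,2) via x @ 1.6281
    (0,2) via x @ 2.7828  # hit
  → r_1 = 2.7828
beam 2: φ=0°, α=255°
  direction (-0.2588, -0.9659); cell (3,3); t to first gridline: x 1.5841, y 0.6005 (then +3.8637 / +1.0353)
    (3,2) via y @ 0.6005
    (2,2) via x @ 1.5841
    (2,1) via y @ 1.6357
    (2,0) via y @ 2.6710  # hit
  → r_2 = 2.6710
beam 3: φ=45°, α=300°
  direction (0.5000, -0.8660); cell (3,3); t to first gridline: x 1.1800, y 0.6697 (then +2.0000 / +1.1547)
    (3,2) via y @ 0.6697
    (4,2) via x @ 1.1800
    (4,1) via y @ 1.8244
    (4,0) via y @ 2.9791  # hit
  → r_3 = 2.9791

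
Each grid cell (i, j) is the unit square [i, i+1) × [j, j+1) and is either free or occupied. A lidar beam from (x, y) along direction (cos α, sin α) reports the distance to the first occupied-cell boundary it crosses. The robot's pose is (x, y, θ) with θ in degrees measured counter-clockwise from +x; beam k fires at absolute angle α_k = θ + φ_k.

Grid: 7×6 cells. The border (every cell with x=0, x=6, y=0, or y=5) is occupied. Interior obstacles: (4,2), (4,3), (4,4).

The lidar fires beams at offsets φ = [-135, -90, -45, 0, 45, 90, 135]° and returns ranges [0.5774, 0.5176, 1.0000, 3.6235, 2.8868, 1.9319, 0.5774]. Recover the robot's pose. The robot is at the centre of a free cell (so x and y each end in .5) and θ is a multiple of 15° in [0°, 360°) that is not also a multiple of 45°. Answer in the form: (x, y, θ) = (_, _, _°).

Candidates: 17 free-cell centres × 16 headings = 272 poses. Raycast each; keep the one whose scan matches to 4 dp.
  (1.5, 2.5, 240°): beam 1 = 1.9319 ≠ 0.5774 ✗
  (5.5, 4.5, 60°): beam 1 = 1.9319 ≠ 0.5774 ✗
  (5.5, 2.5, 30°): beam 1 = 1.5529 ≠ 0.5774 ✗
  (3.5, 2.5, 75°): beam 1 = 1.7321 ≠ 0.5774 ✗
  …
  (1.5, 4.5, 285°): r_1=0.5774, r_2=0.5176, r_3=1.0000, r_4=3.6235, r_5=2.8868, r_6=1.9319, r_7=0.5774 — all match ✓
Unique over the lattice → pose = (1.5, 4.5, 285°).

(x, y, θ) = (1.5, 4.5, 285°)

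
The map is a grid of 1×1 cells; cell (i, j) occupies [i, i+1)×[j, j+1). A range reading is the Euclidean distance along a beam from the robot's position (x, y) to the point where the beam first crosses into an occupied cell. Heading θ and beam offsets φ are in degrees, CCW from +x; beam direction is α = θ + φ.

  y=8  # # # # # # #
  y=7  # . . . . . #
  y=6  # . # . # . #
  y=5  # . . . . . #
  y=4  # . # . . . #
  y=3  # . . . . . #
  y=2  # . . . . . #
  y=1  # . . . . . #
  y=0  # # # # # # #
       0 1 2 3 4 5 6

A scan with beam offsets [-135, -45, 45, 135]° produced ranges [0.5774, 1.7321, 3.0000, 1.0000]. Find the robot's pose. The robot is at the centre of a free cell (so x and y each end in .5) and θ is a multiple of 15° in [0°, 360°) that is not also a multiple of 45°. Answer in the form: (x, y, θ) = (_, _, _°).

Candidates: 32 free-cell centres × 16 headings = 512 poses. Raycast each; keep the one whose scan matches to 4 dp.
  (5.5, 5.5, 165°): beam 2 = 1.0000 ≠ 1.7321 ✗
  (2.5, 3.5, 345°): beam 1 = 1.7321 ≠ 0.5774 ✗
  (2.5, 2.5, 240°): beam 1 = 1.5529 ≠ 0.5774 ✗
  (3.5, 5.5, 285°): beam 1 = 1.0000 ≠ 0.5774 ✗
  …
  (4.5, 1.5, 75°): r_1=0.5774, r_2=1.7321, r_3=3.0000, r_4=1.0000 — all match ✓
Only this pose fits every beam.

(x, y, θ) = (4.5, 1.5, 75°)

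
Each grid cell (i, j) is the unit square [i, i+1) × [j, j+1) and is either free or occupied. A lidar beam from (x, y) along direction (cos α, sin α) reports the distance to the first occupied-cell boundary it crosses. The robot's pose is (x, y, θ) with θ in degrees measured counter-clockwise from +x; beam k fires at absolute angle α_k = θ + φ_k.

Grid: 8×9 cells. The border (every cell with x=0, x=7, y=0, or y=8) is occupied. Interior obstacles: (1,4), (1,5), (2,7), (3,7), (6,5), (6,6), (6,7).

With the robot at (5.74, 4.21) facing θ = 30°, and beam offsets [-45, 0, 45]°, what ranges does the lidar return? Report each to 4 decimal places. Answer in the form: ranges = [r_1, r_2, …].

beam 1: φ=-45°, α=345°
  direction (0.9659, -0.2588); cell (5,4); t to first gridline: x 0.2692, y 0.8114 (then +1.0353 / +3.8637)
    (6,4) via x @ 0.2692
    (6,3) via y @ 0.8114
    (7,3) via x @ 1.3044  # hit
  → r_1 = 1.3044
beam 2: φ=0°, α=30°
  direction (0.8660, 0.5000); cell (5,4); t to first gridline: x 0.3002, y 1.5800 (then +1.1547 / +2.0000)
    (6,4) via x @ 0.3002
    (7,4) via x @ 1.4549  # hit
  → r_2 = 1.4549
beam 3: φ=45°, α=75°
  direction (0.2588, 0.9659); cell (5,4); t to first gridline: x 1.0046, y 0.8179 (then +3.8637 / +1.0353)
    (5,5) via y @ 0.8179
    (6,5) via x @ 1.0046  # hit
  → r_3 = 1.0046

ranges = [1.3044, 1.4549, 1.0046]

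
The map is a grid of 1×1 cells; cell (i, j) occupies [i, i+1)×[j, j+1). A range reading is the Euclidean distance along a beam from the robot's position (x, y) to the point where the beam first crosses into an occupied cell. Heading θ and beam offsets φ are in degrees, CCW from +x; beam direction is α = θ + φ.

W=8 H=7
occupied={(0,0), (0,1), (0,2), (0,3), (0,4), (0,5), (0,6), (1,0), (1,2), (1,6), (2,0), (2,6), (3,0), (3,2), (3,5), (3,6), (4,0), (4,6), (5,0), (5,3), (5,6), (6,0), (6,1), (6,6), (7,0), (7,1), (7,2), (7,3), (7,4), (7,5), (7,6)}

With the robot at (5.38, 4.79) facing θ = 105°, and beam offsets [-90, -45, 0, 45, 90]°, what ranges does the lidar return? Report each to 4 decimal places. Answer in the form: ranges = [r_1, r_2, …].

ranges = [1.6771, 1.3972, 1.2527, 1.5935, 4.5345]

beam 1: φ=-90°, α=15°
  direction (0.9659, 0.2588); cell (5,4); t to first gridline: x 0.6419, y 0.8114 (then +1.0353 / +3.8637)
    (6,4) via x @ 0.6419
    (6,5) via y @ 0.8114
    (7,5) via x @ 1.6771  # hit
  → r_1 = 1.6771
beam 2: φ=-45°, α=60°
  direction (0.5000, 0.8660); cell (5,4); t to first gridline: x 1.2400, y 0.2425 (then +2.0000 / +1.1547)
    (5,5) via y @ 0.2425
    (6,5) via x @ 1.2400
    (6,6) via y @ 1.3972  # hit
  → r_2 = 1.3972
beam 3: φ=0°, α=105°
  direction (-0.2588, 0.9659); cell (5,4); t to first gridline: x 1.4682, y 0.2174 (then +3.8637 / +1.0353)
    (5,5) via y @ 0.2174
    (5,6) via y @ 1.2527  # hit
  → r_3 = 1.2527
beam 4: φ=45°, α=150°
  direction (-0.8660, 0.5000); cell (5,4); t to first gridline: x 0.4388, y 0.4200 (then +1.1547 / +2.0000)
    (5,5) via y @ 0.4200
    (4,5) via x @ 0.4388
    (3,5) via x @ 1.5935  # hit
  → r_4 = 1.5935
beam 5: φ=90°, α=195°
  direction (-0.9659, -0.2588); cell (5,4); t to first gridline: x 0.3934, y 3.0523 (then +1.0353 / +3.8637)
    (4,4) via x @ 0.3934
    (3,4) via x @ 1.4287
    (2,4) via x @ 2.4640
    (2,3) via y @ 3.0523
    (1,3) via x @ 3.4992
    (0,3) via x @ 4.5345  # hit
  → r_5 = 4.5345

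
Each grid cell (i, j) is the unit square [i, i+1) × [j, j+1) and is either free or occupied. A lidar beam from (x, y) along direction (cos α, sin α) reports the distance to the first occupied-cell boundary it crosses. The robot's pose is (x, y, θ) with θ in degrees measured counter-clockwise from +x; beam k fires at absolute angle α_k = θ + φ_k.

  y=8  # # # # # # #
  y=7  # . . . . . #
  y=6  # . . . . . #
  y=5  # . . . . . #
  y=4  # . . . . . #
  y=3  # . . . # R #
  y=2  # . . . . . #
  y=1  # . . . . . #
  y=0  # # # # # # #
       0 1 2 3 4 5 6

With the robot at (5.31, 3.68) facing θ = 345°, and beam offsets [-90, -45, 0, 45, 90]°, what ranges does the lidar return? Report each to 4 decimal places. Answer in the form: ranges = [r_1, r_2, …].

beam 1: φ=-90°, α=255°
  d=(-0.2588,-0.9659)  start (5,3)  tX=1.1977 tY=0.7040  stride 1/|dx|=3.8637 1/|dy|=1.0353
    cross y-line → (5,2), t=0.7040
    cross x-line → (4,2), t=1.1977
    cross y-line → (4,1), t=1.7393
    cross y-line → (4,0), t=2.7745 (wall)
  → r_1 = 2.7745
beam 2: φ=-45°, α=300°
  d=(0.5000,-0.8660)  start (5,3)  tX=1.3800 tY=0.7852  stride 1/|dx|=2.0000 1/|dy|=1.1547
    cross y-line → (5,2), t=0.7852
    cross x-line → (6,2), t=1.3800 (wall)
  → r_2 = 1.3800
beam 3: φ=0°, α=345°
  d=(0.9659,-0.2588)  start (5,3)  tX=0.7143 tY=2.6273  stride 1/|dx|=1.0353 1/|dy|=3.8637
    cross x-line → (6,3), t=0.7143 (wall)
  → r_3 = 0.7143
beam 4: φ=45°, α=30°
  d=(0.8660,0.5000)  start (5,3)  tX=0.7967 tY=0.6400  stride 1/|dx|=1.1547 1/|dy|=2.0000
    cross y-line → (5,4), t=0.6400
    cross x-line → (6,4), t=0.7967 (wall)
  → r_4 = 0.7967
beam 5: φ=90°, α=75°
  d=(0.2588,0.9659)  start (5,3)  tX=2.6660 tY=0.3313  stride 1/|dx|=3.8637 1/|dy|=1.0353
    cross y-line → (5,4), t=0.3313
    cross y-line → (5,5), t=1.3666
    cross y-line → (5,6), t=2.4018
    cross x-line → (6,6), t=2.6660 (wall)
  → r_5 = 2.6660

ranges = [2.7745, 1.3800, 0.7143, 0.7967, 2.6660]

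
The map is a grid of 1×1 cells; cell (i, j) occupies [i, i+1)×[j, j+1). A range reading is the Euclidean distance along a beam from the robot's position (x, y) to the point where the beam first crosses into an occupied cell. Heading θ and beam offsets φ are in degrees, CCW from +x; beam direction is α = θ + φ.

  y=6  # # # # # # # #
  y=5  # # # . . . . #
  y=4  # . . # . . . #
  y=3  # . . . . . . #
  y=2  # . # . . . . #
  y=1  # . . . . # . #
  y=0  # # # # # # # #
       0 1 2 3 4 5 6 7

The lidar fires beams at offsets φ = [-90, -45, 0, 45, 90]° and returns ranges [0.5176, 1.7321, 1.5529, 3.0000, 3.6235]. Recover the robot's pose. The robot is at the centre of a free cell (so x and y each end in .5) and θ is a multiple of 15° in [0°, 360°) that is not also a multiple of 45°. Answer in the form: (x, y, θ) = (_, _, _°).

(x, y, θ) = (5.5, 2.5, 15°)

Enumerate (i+0.5, j+0.5, θ) over the 25 free cells and 16 admissible headings. For each, cast all 5 beams and compare to the given ranges.
  (1.5, 1.5, 255°): beam 2 = 0.5774 ≠ 1.7321 ✗
  (6.5, 1.5, 165°): beam 1 = 1.9319 ≠ 0.5176 ✗
  (5.5, 3.5, 120°): beam 1 = 1.7321 ≠ 0.5176 ✗
  (1.5, 1.5, 30°): beam 1 = 0.5774 ≠ 0.5176 ✗
  …
  (5.5, 2.5, 15°): r_1=0.5176, r_2=1.7321, r_3=1.5529, r_4=3.0000, r_5=3.6235 — all match ✓
Only this pose fits every beam.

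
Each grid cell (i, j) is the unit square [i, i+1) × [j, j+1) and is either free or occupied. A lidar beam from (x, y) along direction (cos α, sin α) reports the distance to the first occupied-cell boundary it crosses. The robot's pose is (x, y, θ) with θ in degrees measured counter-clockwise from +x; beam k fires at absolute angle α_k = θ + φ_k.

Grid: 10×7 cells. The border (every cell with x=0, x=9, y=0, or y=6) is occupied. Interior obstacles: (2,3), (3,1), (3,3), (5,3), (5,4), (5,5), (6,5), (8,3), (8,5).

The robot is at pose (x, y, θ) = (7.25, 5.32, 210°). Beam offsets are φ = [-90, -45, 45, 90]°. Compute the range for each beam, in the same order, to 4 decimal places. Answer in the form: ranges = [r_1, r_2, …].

beam 1: φ=-90°, α=120°
  dir = (cos 120°, sin 120°) = (-0.5000, 0.8660); from cell (7,5)
  next x-line at t=0.5000, next y-line at t=0.7852; Δt_x=2.0000, Δt_y=1.1547
    x: enter (6,5) at t=0.5000 ← occupied
  → r_1 = 0.5000
beam 2: φ=-45°, α=165°
  dir = (cos 165°, sin 165°) = (-0.9659, 0.2588); from cell (7,5)
  next x-line at t=0.2588, next y-line at t=2.6273; Δt_x=1.0353, Δt_y=3.8637
    x: enter (6,5) at t=0.2588 ← occupied
  → r_2 = 0.2588
beam 3: φ=45°, α=255°
  dir = (cos 255°, sin 255°) = (-0.2588, -0.9659); from cell (7,5)
  next x-line at t=0.9659, next y-line at t=0.3313; Δt_x=3.8637, Δt_y=1.0353
    y: enter (7,4) at t=0.3313
    x: enter (6,4) at t=0.9659
    y: enter (6,3) at t=1.3666
    y: enter (6,2) at t=2.4018
    y: enter (6,1) at t=3.4371
    y: enter (6,0) at t=4.4724 ← occupied
  → r_3 = 4.4724
beam 4: φ=90°, α=300°
  dir = (cos 300°, sin 300°) = (0.5000, -0.8660); from cell (7,5)
  next x-line at t=1.5000, next y-line at t=0.3695; Δt_x=2.0000, Δt_y=1.1547
    y: enter (7,4) at t=0.3695
    x: enter (8,4) at t=1.5000
    y: enter (8,3) at t=1.5242 ← occupied
  → r_4 = 1.5242

ranges = [0.5000, 0.2588, 4.4724, 1.5242]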